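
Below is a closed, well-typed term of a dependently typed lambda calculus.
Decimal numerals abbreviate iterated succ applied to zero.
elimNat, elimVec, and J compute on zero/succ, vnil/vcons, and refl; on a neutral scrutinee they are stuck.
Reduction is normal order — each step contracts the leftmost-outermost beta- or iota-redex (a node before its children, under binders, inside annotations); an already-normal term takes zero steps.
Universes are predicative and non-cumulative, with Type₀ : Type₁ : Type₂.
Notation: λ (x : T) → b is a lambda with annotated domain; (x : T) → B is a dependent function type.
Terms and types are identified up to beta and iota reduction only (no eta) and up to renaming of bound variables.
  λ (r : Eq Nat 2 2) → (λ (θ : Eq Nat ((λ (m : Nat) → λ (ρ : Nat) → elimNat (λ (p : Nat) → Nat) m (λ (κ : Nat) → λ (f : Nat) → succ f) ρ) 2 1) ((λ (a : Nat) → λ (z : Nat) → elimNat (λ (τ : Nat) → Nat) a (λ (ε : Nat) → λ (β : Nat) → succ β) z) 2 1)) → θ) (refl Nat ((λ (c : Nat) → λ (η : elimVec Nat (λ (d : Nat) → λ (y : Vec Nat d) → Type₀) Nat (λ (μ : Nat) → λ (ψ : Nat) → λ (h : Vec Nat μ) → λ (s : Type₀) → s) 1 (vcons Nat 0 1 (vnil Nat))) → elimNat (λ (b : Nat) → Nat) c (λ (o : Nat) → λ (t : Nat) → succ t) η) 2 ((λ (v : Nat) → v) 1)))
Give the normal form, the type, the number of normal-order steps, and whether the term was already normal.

normal form:
  λ (r : Eq Nat 2 2) → refl Nat 3
type:
  (r : Eq Nat 2 2) → Eq Nat 3 3
steps to reach normal form (normal order): 8
started in normal form: no
first contracted redex: a beta-redex


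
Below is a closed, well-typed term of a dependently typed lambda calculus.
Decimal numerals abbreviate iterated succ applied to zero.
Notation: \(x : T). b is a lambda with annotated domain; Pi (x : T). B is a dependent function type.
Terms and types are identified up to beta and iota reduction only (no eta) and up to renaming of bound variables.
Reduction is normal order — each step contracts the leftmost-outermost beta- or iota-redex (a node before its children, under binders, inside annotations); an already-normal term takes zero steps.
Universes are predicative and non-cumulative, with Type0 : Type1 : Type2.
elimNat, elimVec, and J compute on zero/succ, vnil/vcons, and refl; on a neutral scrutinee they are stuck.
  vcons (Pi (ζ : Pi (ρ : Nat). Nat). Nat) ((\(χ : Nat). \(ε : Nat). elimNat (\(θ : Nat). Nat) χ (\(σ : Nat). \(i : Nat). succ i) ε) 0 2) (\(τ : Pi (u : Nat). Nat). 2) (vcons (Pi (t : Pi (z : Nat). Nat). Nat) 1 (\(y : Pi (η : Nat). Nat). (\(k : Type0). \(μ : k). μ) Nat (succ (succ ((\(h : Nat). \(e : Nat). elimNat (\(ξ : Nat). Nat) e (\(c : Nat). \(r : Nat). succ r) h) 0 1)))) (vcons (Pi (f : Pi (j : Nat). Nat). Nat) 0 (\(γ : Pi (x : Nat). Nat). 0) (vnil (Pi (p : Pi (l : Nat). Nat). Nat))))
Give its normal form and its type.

reduced normal form:
  vcons (Pi (ζ : Pi (ρ : Nat). Nat). Nat) 2 (\(χ : Pi (ε : Nat). Nat). 2) (vcons (Pi (θ : Pi (σ : Nat). Nat). Nat) 1 (\(i : Pi (τ : Nat). Nat). 3) (vcons (Pi (u : Pi (t : Nat). Nat). Nat) 0 (\(z : Pi (y : Nat). Nat). 0) (vnil (Pi (η : Pi (k : Nat). Nat). Nat))))
inferred type:
  Vec (Pi (ζ : Pi (ρ : Nat). Nat). Nat) 3


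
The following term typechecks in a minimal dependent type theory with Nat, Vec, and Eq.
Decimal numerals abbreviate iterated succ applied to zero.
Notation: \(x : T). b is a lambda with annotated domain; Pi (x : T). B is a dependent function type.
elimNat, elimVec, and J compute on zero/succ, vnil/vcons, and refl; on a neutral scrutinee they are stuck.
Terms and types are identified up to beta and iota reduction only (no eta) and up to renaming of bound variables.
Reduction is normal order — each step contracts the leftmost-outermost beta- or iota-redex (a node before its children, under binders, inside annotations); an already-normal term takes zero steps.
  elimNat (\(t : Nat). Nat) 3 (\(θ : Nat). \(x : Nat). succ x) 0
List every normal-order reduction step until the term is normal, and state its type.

normal-order reduction sequence:
  elimNat (\(t : Nat). Nat) 3 (\(θ : Nat). \(x : Nat). succ x) 0
  ~> 3
inferred type:
  Nat


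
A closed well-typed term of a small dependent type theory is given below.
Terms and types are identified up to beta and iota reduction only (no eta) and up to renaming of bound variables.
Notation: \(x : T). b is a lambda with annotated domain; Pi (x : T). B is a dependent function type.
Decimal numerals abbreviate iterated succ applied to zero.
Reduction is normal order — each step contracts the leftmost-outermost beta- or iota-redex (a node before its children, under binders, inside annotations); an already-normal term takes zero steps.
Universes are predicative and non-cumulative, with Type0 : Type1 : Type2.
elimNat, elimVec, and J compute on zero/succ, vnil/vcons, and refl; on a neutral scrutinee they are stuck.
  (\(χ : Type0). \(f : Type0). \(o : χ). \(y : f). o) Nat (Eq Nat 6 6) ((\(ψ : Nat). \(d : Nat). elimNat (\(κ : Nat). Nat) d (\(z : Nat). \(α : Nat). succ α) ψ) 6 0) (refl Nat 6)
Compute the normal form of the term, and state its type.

resulting normal form:
  6
inferred type:
  Nat


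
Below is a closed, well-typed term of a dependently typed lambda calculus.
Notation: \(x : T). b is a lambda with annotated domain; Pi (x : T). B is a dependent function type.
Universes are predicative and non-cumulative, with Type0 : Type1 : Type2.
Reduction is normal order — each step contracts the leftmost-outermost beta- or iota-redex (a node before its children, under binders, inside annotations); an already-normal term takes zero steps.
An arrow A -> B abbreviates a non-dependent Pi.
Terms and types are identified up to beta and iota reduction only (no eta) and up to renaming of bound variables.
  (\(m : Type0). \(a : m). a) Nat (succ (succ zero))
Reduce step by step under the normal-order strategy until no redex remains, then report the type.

normal-order reduction sequence:
  (\(m : Type0). \(a : m). a) Nat (succ (succ zero))
  ~> (\(m : Nat). m) (succ (succ zero))
  ~> succ (succ zero)
inferred type:
  Nat


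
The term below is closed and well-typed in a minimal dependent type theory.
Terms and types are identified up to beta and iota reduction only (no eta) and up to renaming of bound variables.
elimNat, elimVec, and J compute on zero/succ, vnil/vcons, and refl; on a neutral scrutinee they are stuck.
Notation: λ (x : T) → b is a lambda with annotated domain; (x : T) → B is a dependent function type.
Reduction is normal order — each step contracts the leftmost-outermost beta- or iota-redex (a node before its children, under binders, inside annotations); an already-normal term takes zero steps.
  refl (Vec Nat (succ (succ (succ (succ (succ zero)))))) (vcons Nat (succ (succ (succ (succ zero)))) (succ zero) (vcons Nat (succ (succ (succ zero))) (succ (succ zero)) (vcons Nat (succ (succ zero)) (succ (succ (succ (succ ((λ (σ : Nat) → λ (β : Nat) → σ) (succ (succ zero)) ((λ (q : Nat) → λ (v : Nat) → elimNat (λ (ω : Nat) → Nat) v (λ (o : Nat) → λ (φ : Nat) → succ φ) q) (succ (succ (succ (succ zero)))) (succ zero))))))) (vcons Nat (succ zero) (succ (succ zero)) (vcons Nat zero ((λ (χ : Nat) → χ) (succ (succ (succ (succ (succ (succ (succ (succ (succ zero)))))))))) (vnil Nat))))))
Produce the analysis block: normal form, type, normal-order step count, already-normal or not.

resulting normal form:
  refl (Vec Nat (succ (succ (succ (succ (succ zero)))))) (vcons Nat (succ (succ (succ (succ zero)))) (succ zero) (vcons Nat (succ (succ (succ zero))) (succ (succ zero)) (vcons Nat (succ (succ zero)) (succ (succ (succ (succ (succ (succ zero)))))) (vcons Nat (succ zero) (succ (succ zero)) (vcons Nat zero (succ (succ (succ (succ (succ (succ (succ (succ (succ zero))))))))) (vnil Nat))))))
the term's type:
  Eq (Vec Nat (succ (succ (succ (succ (succ zero)))))) (vcons Nat (succ (succ (succ (succ zero)))) (succ zero) (vcons Nat (succ (succ (succ zero))) (succ (succ zero)) (vcons Nat (succ (succ zero)) (succ (succ (succ (succ (succ (succ zero)))))) (vcons Nat (succ zero) (succ (succ zero)) (vcons Nat zero (succ (succ (succ (succ (succ (succ (succ (succ (succ zero))))))))) (vnil Nat)))))) (vcons Nat (succ (succ (succ (succ zero)))) (succ zero) (vcons Nat (succ (succ (succ zero))) (succ (succ zero)) (vcons Nat (succ (succ zero)) (succ (succ (succ (succ (succ (succ zero)))))) (vcons Nat (succ zero) (succ (succ zero)) (vcons Nat zero (succ (succ (succ (succ (succ (succ (succ (succ (succ zero))))))))) (vnil Nat))))))
reduction steps (normal order): 3
term was already normal: no
first contracted redex: a beta-redex


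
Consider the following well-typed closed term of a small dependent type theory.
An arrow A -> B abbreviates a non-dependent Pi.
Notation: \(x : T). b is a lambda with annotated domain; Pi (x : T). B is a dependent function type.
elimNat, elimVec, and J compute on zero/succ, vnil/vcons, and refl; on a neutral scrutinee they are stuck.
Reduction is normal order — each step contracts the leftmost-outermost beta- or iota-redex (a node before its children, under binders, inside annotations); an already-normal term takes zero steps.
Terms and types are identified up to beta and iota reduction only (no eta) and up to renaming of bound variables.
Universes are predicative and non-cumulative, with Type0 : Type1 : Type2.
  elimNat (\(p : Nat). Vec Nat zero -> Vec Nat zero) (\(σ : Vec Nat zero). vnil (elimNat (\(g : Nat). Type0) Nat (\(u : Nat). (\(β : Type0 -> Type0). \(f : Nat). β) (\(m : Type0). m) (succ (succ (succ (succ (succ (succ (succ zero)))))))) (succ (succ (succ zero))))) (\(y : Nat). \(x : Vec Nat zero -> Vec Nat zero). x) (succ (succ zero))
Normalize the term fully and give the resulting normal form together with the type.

resulting normal form:
  \(p : Vec Nat zero). vnil Nat
type:
  Vec Nat zero -> Vec Nat zero


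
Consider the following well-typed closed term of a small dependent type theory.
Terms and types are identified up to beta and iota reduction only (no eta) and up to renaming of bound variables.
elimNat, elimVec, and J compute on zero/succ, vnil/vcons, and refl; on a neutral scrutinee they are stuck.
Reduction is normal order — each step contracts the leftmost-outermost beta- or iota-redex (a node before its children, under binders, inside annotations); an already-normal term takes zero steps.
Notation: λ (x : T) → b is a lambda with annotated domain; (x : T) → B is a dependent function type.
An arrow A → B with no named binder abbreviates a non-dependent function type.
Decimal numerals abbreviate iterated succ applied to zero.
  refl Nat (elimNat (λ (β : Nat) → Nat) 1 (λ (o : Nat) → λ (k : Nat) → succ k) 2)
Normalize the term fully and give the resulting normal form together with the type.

resulting normal form:
  refl Nat 3
the term's type:
  Eq Nat 3 3


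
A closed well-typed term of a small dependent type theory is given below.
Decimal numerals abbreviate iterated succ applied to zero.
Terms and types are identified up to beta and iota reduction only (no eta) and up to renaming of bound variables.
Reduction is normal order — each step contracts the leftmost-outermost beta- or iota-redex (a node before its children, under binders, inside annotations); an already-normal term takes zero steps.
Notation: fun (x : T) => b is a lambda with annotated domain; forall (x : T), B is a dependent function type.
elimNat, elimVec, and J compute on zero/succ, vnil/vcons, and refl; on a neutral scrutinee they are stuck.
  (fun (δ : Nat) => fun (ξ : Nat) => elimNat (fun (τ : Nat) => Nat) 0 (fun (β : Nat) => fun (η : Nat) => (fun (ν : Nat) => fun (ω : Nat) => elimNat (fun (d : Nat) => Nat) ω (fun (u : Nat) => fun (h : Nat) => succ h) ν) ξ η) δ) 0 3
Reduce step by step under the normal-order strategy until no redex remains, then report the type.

normal-order reduction sequence:
  (fun (δ : Nat) => fun (ξ : Nat) => elimNat (fun (τ : Nat) => Nat) 0 (fun (β : Nat) => fun (η : Nat) => (fun (ν : Nat) => fun (ω : Nat) => elimNat (fun (d : Nat) => Nat) ω (fun (u : Nat) => fun (h : Nat) => succ h) ν) ξ η) δ) 0 3
  ~> (fun (δ : Nat) => elimNat (fun (ξ : Nat) => Nat) 0 (fun (τ : Nat) => fun (β : Nat) => (fun (η : Nat) => fun (ν : Nat) => elimNat (fun (ω : Nat) => Nat) ν (fun (d : Nat) => fun (u : Nat) => succ u) η) δ β) 0) 3
  ~> elimNat (fun (δ : Nat) => Nat) 0 (fun (ξ : Nat) => fun (τ : Nat) => (fun (β : Nat) => fun (η : Nat) => elimNat (fun (ν : Nat) => Nat) η (fun (ω : Nat) => fun (d : Nat) => succ d) β) 3 τ) 0
  ~> 0
type:
  Nat


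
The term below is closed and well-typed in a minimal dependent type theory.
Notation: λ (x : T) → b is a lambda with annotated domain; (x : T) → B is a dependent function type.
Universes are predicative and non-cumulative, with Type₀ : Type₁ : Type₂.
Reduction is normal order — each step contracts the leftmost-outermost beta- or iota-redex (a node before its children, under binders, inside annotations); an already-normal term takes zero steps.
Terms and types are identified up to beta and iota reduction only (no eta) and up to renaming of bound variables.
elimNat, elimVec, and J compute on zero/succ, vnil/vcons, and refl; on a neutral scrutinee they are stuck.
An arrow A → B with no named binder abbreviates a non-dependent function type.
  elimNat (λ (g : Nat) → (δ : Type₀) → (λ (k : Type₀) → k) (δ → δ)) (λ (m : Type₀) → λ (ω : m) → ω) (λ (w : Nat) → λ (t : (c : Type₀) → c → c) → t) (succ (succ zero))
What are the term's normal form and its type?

resulting normal form:
  λ (g : Type₀) → λ (δ : g) → δ
type:
  (g : Type₀) → g → g
observation: the leftmost-outermost redex is an elimNat iota-redex, and normalization takes 7 steps.


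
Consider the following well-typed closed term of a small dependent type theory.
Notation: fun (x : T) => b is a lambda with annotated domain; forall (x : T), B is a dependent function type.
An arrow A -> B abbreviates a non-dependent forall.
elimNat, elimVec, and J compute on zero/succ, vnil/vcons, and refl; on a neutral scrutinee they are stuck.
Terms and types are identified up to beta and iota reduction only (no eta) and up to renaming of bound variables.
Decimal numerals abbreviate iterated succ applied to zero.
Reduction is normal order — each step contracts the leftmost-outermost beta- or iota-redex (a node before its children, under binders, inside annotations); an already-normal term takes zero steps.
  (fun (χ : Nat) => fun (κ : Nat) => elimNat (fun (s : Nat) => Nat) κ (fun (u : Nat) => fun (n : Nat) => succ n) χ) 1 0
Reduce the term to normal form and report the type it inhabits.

reduced normal form:
  1
the term's type:
  Nat
observation: contracting a beta-redex first, the term normalizes in 6 steps.


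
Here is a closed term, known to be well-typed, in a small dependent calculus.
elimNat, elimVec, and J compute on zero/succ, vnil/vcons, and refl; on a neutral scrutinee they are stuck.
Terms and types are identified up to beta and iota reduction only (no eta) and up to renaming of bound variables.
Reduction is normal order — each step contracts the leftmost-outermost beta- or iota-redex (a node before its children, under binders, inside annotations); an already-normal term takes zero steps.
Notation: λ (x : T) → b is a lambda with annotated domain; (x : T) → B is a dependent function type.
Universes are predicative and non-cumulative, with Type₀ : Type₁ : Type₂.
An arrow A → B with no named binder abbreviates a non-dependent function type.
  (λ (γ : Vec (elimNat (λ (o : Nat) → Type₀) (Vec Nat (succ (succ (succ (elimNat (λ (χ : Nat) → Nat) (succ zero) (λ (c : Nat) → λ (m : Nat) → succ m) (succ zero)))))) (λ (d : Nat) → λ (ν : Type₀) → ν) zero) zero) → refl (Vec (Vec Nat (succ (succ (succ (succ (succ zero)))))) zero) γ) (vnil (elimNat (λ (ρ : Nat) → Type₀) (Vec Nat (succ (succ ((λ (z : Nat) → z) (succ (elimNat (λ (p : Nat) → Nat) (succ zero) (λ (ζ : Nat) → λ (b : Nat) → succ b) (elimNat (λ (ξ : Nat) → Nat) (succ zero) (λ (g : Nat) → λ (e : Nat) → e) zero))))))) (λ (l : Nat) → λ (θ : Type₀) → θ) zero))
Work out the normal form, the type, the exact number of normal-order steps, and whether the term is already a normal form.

normal form:
  refl (Vec (Vec Nat (succ (succ (succ (succ (succ zero)))))) zero) (vnil (Vec Nat (succ (succ (succ (succ (succ zero)))))))
inferred type:
  Eq (Vec (Vec Nat (succ (succ (succ (succ (succ zero)))))) zero) (vnil (Vec Nat (succ (succ (succ (succ (succ zero))))))) (vnil (Vec Nat (succ (succ (succ (succ (succ zero)))))))
steps to reach normal form (normal order): 8
already normal: no
first redex: a beta-redex


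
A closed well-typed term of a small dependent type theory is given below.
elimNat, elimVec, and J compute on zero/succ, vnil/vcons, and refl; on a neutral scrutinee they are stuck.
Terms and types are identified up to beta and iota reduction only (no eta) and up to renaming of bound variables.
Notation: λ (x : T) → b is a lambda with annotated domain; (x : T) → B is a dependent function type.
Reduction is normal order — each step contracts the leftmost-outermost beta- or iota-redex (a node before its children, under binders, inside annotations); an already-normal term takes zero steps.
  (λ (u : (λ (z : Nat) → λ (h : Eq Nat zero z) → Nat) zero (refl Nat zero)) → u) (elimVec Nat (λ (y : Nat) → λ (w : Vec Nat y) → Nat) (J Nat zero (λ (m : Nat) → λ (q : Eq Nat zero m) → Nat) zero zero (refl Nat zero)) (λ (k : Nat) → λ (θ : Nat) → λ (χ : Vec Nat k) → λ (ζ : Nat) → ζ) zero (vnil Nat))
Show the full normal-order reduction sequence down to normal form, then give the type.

normal-order reduction sequence:
  (λ (u : (λ (z : Nat) → λ (h : Eq Nat zero z) → Nat) zero (refl Nat zero)) → u) (elimVec Nat (λ (y : Nat) → λ (w : Vec Nat y) → Nat) (J Nat zero (λ (m : Nat) → λ (q : Eq Nat zero m) → Nat) zero zero (refl Nat zero)) (λ (k : Nat) → λ (θ : Nat) → λ (χ : Vec Nat k) → λ (ζ : Nat) → ζ) zero (vnil Nat))
  ~> elimVec Nat (λ (u : Nat) → λ (z : Vec Nat u) → Nat) (J Nat zero (λ (h : Nat) → λ (y : Eq Nat zero h) → Nat) zero zero (refl Nat zero)) (λ (w : Nat) → λ (m : Nat) → λ (q : Vec Nat w) → λ (k : Nat) → k) zero (vnil Nat)
  ~> J Nat zero (λ (u : Nat) → λ (z : Eq Nat zero u) → Nat) zero zero (refl Nat zero)
  ~> zero
the term's type:
  Nat


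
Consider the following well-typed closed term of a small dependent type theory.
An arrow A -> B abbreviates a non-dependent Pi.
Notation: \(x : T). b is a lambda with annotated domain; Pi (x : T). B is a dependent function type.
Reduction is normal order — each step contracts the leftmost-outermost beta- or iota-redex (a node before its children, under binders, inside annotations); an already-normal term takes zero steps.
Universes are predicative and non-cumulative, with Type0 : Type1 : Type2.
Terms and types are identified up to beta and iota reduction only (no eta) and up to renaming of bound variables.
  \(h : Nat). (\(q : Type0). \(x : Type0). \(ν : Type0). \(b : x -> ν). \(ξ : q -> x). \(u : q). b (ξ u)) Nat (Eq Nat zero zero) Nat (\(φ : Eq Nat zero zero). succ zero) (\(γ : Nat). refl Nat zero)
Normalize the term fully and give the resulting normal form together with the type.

normal form:
  \(h : Nat). \(q : Nat). succ zero
type:
  Nat -> Nat -> Nat
observation: normalization takes exactly 6 steps under the normal-order strategy.


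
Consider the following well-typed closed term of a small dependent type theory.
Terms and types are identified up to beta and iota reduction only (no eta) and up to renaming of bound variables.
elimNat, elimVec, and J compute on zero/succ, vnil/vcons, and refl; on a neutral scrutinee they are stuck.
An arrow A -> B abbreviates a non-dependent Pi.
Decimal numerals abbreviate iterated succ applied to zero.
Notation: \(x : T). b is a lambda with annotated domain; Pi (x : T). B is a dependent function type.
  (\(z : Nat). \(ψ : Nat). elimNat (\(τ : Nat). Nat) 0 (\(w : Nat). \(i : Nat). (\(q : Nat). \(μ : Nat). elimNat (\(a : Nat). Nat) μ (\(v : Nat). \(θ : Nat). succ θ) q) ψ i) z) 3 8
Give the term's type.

type:
  Nat


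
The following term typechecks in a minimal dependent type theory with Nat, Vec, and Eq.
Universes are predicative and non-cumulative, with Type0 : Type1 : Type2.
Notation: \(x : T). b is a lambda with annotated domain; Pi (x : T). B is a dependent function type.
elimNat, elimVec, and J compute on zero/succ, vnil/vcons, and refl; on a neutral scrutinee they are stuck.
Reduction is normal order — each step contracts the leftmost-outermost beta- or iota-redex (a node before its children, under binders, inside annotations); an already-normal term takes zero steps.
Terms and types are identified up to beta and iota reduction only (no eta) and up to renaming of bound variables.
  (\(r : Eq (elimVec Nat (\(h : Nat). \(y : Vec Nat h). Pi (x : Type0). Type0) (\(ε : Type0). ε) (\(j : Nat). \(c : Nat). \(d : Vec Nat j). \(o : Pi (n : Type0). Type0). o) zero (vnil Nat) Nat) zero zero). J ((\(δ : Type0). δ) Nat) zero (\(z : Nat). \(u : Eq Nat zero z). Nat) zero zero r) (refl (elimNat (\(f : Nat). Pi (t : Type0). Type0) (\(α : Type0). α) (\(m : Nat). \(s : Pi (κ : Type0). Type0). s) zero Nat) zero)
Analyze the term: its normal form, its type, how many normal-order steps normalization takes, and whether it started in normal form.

normal form:
  zero
inferred type:
  Nat
steps to reach normal form (normal order): 2
started in normal form: no
first contracted redex: a beta-redex


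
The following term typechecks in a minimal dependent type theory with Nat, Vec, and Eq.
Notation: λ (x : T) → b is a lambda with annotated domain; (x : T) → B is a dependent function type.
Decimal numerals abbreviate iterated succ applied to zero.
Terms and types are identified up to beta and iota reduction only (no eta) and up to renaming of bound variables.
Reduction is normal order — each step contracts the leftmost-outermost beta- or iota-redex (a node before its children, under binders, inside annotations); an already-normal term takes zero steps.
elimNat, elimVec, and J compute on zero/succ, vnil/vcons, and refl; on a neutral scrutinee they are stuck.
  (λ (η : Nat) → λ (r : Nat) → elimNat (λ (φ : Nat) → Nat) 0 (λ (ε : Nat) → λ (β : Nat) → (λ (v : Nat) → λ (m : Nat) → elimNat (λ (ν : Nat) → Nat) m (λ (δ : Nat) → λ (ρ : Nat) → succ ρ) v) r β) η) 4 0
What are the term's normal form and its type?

reduced normal form:
  0
type:
  Nat


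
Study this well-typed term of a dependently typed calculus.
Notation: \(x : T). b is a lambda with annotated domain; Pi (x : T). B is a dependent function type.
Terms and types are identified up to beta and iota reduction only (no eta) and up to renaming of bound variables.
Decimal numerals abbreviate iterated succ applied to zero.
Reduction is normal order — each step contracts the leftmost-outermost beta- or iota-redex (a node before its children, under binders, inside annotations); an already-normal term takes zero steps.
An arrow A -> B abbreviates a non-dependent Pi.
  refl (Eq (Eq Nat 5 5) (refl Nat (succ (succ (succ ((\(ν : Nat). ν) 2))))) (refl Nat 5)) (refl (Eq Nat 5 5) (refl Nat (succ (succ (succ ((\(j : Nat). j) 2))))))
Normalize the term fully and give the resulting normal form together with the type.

resulting normal form:
  refl (Eq (Eq Nat 5 5) (refl Nat 5) (refl Nat 5)) (refl (Eq Nat 5 5) (refl Nat 5))
type:
  Eq (Eq (Eq Nat 5 5) (refl Nat 5) (refl Nat 5)) (refl (Eq Nat 5 5) (refl Nat 5)) (refl (Eq Nat 5 5) (refl Nat 5))
observation: the first redex contracted is a beta-redex; the normal form is reached in 2 normal-order steps.


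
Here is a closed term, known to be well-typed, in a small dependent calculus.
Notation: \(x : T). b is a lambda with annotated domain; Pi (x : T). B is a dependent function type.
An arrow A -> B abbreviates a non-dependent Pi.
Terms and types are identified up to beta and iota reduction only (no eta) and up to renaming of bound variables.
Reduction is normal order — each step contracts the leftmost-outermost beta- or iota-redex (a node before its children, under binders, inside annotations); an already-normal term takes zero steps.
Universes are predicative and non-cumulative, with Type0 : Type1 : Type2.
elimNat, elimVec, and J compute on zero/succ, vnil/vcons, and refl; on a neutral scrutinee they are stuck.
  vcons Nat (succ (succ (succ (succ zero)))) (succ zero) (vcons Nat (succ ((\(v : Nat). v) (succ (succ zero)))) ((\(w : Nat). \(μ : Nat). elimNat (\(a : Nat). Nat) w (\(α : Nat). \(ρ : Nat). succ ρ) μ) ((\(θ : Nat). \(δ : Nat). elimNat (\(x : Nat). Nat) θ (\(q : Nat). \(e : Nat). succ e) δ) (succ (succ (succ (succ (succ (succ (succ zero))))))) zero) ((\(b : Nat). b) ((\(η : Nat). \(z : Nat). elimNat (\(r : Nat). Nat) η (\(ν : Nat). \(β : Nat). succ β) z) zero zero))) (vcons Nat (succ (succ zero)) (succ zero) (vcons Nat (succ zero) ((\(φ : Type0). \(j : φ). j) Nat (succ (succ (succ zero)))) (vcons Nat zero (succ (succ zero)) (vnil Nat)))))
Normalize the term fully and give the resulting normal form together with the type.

resulting normal form:
  vcons Nat (succ (succ (succ (succ zero)))) (succ zero) (vcons Nat (succ (succ (succ zero))) (succ (succ (succ (succ (succ (succ (succ zero))))))) (vcons Nat (succ (succ zero)) (succ zero) (vcons Nat (succ zero) (succ (succ (succ zero))) (vcons Nat zero (succ (succ zero)) (vnil Nat)))))
the term's type:
  Vec Nat (succ (succ (succ (succ (succ zero)))))
observation: the first redex contracted is a beta-redex; the normal form is reached in 13 normal-order steps.


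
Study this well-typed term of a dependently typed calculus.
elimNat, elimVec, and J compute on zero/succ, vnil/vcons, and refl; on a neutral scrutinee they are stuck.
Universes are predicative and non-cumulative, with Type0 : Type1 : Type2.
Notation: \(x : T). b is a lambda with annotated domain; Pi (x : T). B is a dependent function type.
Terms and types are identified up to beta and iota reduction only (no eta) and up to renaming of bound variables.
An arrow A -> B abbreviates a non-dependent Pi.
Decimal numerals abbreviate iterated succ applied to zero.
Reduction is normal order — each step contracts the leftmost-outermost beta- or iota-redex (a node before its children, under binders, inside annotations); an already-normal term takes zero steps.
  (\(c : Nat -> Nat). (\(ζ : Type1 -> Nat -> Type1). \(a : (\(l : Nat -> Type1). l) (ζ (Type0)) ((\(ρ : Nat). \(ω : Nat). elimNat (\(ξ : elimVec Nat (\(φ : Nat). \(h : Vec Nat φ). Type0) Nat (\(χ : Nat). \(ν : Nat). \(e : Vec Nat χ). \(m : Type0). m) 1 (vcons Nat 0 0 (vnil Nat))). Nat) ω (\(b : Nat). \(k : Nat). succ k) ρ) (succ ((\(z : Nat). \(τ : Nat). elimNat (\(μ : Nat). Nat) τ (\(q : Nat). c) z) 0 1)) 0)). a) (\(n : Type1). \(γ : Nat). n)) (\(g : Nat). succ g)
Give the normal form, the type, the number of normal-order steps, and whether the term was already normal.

resulting normal form:
  \(c : Type0). c
type:
  Type0 -> Type0
steps to reach normal form (normal order): 5
already normal: no
first redex: a beta-redex


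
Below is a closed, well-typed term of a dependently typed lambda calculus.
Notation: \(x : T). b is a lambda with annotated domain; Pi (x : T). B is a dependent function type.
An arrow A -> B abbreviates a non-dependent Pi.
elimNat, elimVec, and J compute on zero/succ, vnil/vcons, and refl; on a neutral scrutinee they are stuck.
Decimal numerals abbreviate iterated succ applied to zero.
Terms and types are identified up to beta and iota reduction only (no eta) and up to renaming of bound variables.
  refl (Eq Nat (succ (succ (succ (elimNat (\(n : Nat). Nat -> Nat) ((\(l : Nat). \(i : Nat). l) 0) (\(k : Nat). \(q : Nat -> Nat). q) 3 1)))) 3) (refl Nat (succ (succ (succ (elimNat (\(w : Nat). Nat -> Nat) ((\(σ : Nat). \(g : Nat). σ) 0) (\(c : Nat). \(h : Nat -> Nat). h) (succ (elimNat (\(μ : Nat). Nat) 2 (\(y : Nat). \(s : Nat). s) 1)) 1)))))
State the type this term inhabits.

the term's type:
  Eq (Eq Nat 3 3) (refl Nat 3) (refl Nat 3)


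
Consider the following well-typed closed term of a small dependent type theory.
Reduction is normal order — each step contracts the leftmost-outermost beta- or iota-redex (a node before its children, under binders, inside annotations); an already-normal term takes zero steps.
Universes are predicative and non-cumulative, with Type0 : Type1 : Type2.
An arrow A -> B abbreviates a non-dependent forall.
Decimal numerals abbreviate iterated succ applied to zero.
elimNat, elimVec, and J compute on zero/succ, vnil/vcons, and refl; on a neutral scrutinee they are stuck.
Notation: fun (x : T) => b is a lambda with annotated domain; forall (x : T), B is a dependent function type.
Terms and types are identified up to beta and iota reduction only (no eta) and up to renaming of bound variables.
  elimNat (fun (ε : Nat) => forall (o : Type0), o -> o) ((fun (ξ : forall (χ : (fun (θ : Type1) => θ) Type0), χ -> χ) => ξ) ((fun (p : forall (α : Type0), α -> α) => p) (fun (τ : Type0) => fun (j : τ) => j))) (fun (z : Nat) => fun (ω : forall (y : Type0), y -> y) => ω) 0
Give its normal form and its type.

normal form:
  fun (ε : Type0) => fun (o : ε) => o
type:
  forall (ε : Type0), ε -> ε
observation: the term reaches its normal form after 3 normal-order steps.


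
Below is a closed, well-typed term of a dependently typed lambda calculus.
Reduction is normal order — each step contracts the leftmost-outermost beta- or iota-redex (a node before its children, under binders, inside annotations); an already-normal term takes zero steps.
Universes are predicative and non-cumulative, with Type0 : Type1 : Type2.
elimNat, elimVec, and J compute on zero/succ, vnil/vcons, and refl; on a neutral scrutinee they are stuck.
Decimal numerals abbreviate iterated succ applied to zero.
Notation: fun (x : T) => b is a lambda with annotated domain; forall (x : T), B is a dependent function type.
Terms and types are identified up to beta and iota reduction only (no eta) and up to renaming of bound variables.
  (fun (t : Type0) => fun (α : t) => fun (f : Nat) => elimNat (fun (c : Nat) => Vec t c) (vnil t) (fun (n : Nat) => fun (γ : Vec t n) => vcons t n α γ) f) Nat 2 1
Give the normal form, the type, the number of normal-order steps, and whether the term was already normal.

reduced normal form:
  vcons Nat 0 2 (vnil Nat)
the term's type:
  Vec Nat 1
reduction steps (normal order): 7
already normal: no
first contracted redex: a beta-redex


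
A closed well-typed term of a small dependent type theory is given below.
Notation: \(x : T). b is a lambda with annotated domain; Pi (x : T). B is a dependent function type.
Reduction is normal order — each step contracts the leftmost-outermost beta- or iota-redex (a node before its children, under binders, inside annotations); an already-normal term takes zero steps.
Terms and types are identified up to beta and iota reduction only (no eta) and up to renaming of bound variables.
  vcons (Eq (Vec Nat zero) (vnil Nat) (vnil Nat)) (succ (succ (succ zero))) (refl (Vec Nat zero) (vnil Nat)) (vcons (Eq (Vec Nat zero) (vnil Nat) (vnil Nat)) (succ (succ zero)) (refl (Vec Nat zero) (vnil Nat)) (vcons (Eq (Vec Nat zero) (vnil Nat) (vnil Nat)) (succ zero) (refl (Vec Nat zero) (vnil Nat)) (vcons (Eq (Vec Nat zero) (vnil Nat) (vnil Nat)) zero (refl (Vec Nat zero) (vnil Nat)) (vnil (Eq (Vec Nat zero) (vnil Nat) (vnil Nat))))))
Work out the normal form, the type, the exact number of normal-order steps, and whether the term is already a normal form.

resulting normal form:
  vcons (Eq (Vec Nat zero) (vnil Nat) (vnil Nat)) (succ (succ (succ zero))) (refl (Vec Nat zero) (vnil Nat)) (vcons (Eq (Vec Nat zero) (vnil Nat) (vnil Nat)) (succ (succ zero)) (refl (Vec Nat zero) (vnil Nat)) (vcons (Eq (Vec Nat zero) (vnil Nat) (vnil Nat)) (succ zero) (refl (Vec Nat zero) (vnil Nat)) (vcons (Eq (Vec Nat zero) (vnil Nat) (vnil Nat)) zero (refl (Vec Nat zero) (vnil Nat)) (vnil (Eq (Vec Nat zero) (vnil Nat) (vnil Nat))))))
the term's type:
  Vec (Eq (Vec Nat zero) (vnil Nat) (vnil Nat)) (succ (succ (succ (succ zero))))
steps to reach normal form (normal order): 0
started in normal form: yes


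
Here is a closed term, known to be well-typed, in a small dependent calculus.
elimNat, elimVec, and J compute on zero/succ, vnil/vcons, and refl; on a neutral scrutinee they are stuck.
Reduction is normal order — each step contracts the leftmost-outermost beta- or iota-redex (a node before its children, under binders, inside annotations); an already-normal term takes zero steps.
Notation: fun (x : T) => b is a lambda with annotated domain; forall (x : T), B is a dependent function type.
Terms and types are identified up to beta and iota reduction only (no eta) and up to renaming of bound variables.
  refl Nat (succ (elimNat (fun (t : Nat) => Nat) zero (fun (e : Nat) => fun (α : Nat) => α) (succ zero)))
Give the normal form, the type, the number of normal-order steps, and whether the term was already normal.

normal form:
  refl Nat (succ zero)
inferred type:
  Eq Nat (succ zero) (succ zero)
normal-order step count: 4
already normal: no
first contracted redex: an elimNat iota-redex


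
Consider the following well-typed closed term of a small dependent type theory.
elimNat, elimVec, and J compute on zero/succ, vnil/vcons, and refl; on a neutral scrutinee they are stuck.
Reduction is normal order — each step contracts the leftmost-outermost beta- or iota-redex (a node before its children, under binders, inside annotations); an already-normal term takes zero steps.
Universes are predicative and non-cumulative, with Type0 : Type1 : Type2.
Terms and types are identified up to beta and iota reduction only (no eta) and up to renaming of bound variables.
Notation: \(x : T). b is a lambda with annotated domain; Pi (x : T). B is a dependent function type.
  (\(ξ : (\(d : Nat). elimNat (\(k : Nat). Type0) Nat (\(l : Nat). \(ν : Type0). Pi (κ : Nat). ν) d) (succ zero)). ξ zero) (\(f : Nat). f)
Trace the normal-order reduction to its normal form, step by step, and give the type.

normal-order reduction:
  (\(ξ : (\(d : Nat). elimNat (\(k : Nat). Type0) Nat (\(l : Nat). \(ν : Type0). Pi (κ : Nat). ν) d) (succ zero)). ξ zero) (\(f : Nat). f)
  ~> (\(ξ : Nat). ξ) zero
  ~> zero
the term's type:
  Nat


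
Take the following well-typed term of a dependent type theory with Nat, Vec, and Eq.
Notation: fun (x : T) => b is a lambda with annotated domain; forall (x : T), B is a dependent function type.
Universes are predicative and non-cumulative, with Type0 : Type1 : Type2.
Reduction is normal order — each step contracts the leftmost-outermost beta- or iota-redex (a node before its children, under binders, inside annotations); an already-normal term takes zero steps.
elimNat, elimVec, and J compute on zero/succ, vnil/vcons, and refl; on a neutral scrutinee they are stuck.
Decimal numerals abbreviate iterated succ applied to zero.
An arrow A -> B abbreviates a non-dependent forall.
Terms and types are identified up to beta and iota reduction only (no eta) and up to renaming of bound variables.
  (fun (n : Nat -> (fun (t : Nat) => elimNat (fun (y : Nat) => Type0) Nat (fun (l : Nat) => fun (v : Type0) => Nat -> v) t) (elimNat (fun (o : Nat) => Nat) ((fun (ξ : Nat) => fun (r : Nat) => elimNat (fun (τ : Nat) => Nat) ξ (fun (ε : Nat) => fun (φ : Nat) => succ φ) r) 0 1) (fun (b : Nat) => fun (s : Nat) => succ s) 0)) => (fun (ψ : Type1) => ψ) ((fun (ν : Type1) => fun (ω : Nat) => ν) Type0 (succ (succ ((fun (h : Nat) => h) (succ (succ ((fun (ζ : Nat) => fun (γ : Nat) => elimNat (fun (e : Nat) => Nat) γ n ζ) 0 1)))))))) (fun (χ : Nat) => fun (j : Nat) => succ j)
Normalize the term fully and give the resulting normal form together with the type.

reduced normal form:
  Type0
the term's type:
  Type1
observation: 4 normal-order steps separate the term from its normal form.


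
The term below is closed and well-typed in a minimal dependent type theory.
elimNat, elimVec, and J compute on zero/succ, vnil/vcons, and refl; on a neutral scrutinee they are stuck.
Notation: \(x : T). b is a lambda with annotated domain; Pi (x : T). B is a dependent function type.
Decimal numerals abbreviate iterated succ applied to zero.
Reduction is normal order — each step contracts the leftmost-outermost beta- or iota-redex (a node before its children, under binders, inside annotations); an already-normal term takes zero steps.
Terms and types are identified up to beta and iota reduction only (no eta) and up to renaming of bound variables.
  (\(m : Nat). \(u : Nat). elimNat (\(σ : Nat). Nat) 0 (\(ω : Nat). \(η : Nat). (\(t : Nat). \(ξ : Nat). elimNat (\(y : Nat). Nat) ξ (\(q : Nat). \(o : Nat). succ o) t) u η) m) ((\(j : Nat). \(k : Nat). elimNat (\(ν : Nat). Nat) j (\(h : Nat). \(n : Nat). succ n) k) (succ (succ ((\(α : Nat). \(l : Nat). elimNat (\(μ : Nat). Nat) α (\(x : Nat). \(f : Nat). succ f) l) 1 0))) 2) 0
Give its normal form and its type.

reduced normal form:
  0
inferred type:
  Nat


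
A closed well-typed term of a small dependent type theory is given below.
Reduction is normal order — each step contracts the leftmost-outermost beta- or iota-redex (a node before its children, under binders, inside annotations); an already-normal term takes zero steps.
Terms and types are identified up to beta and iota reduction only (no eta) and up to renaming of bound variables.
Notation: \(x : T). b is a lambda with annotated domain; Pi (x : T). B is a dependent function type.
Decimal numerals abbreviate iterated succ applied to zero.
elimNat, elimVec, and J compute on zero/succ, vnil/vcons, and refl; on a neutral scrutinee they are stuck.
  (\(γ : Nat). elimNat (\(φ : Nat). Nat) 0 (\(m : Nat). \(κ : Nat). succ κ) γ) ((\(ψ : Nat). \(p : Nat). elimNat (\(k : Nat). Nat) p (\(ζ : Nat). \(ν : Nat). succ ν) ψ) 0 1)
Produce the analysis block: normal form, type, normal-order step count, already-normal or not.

resulting normal form:
  1
type:
  Nat
steps to reach normal form (normal order): 8
started in normal form: no
first contracted redex: a beta-redex


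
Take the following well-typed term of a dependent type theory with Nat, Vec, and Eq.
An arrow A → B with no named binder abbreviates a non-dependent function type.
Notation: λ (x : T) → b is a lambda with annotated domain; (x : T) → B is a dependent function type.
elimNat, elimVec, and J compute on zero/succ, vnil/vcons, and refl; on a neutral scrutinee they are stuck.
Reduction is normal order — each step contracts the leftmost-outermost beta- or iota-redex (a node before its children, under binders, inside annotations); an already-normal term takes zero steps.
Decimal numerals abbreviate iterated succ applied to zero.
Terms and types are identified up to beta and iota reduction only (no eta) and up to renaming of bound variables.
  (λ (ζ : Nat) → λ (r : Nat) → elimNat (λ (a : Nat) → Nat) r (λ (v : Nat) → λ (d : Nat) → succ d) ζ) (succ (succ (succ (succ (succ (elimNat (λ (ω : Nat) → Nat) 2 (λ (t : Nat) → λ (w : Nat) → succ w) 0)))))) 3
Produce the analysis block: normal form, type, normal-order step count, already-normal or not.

reduced normal form:
  10
inferred type:
  Nat
reduction steps (normal order): 25
started in normal form: no
first redex: a beta-redex


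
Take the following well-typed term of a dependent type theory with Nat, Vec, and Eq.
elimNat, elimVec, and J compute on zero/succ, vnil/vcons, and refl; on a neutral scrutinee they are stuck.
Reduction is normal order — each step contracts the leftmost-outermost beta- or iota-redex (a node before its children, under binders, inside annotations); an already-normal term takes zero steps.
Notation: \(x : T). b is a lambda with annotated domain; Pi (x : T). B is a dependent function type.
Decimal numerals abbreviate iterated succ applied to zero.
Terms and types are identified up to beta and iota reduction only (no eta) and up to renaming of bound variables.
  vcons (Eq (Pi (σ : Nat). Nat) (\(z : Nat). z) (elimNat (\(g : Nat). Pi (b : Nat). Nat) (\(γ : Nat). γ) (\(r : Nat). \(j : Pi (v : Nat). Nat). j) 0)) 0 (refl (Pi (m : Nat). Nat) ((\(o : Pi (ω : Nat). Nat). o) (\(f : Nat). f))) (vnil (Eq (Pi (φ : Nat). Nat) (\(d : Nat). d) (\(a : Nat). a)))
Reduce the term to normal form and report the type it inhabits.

normal form:
  vcons (Eq (Pi (σ : Nat). Nat) (\(z : Nat). z) (\(g : Nat). g)) 0 (refl (Pi (b : Nat). Nat) (\(γ : Nat). γ)) (vnil (Eq (Pi (r : Nat). Nat) (\(j : Nat). j) (\(v : Nat). v)))
type:
  Vec (Eq (Pi (σ : Nat). Nat) (\(z : Nat). z) (\(g : Nat). g)) 1
observation: 2 normal-order steps normalize the term, beginning with an elimNat iota-redex.
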